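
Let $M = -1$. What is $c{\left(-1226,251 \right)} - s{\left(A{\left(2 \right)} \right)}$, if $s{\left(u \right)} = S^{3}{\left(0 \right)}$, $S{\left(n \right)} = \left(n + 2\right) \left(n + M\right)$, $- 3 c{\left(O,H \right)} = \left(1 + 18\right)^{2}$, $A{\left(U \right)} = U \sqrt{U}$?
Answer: $- \frac{337}{3} \approx -112.33$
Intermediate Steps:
$A{\left(U \right)} = U^{\frac{3}{2}}$
$c{\left(O,H \right)} = - \frac{361}{3}$ ($c{\left(O,H \right)} = - \frac{\left(1 + 18\right)^{2}}{3} = - \frac{19^{2}}{3} = \left(- \frac{1}{3}\right) 361 = - \frac{361}{3}$)
$S{\left(n \right)} = \left(-1 + n\right) \left(2 + n\right)$ ($S{\left(n \right)} = \left(n + 2\right) \left(n - 1\right) = \left(2 + n\right) \left(-1 + n\right) = \left(-1 + n\right) \left(2 + n\right)$)
$s{\left(u \right)} = -8$ ($s{\left(u \right)} = \left(-2 + 0 + 0^{2}\right)^{3} = \left(-2 + 0 + 0\right)^{3} = \left(-2\right)^{3} = -8$)
$c{\left(-1226,251 \right)} - s{\left(A{\left(2 \right)} \right)} = - \frac{361}{3} - -8 = - \frac{361}{3} + 8 = - \frac{337}{3}$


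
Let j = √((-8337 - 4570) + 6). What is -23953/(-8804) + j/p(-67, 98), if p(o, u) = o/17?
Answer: 23953/8804 - 17*I*√12901/67 ≈ 2.7207 - 28.819*I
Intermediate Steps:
j = I*√12901 (j = √(-12907 + 6) = √(-12901) = I*√12901 ≈ 113.58*I)
p(o, u) = o/17 (p(o, u) = o*(1/17) = o/17)
-23953/(-8804) + j/p(-67, 98) = -23953/(-8804) + (I*√12901)/(((1/17)*(-67))) = -23953*(-1/8804) + (I*√12901)/(-67/17) = 23953/8804 + (I*√12901)*(-17/67) = 23953/8804 - 17*I*√12901/67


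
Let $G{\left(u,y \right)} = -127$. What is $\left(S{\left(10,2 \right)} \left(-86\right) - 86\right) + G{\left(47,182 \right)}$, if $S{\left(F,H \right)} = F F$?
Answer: $-8813$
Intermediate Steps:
$S{\left(F,H \right)} = F^{2}$
$\left(S{\left(10,2 \right)} \left(-86\right) - 86\right) + G{\left(47,182 \right)} = \left(10^{2} \left(-86\right) - 86\right) - 127 = \left(100 \left(-86\right) - 86\right) - 127 = \left(-8600 - 86\right) - 127 = -8686 - 127 = -8813$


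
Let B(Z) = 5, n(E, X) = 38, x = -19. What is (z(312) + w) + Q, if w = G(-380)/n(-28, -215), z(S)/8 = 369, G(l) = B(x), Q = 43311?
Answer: 1757999/38 ≈ 46263.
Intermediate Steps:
G(l) = 5
z(S) = 2952 (z(S) = 8*369 = 2952)
w = 5/38 ≈ 0.13158
(z(312) + w) + Q = (2952 + 5/38) + 43311 = 112181/38 + 43311 = 1757999/38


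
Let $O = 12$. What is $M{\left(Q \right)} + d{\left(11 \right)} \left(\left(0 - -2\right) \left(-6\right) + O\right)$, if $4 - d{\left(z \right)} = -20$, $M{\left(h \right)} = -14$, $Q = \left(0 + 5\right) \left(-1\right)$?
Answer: $-14$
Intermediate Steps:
$Q = -5$ ($Q = 5 \left(-1\right) = -5$)
$d{\left(z \right)} = 24$ ($d{\left(z \right)} = 4 - -20 = 4 + 20 = 24$)
$M{\left(Q \right)} + d{\left(11 \right)} \left(\left(0 - -2\right) \left(-6\right) + O\right) = -14 + 24 \left(\left(0 - -2\right) \left(-6\right) + 12\right) = -14 + 24 \left(\left(0 + 2\right) \left(-6\right) + 12\right) = -14 + 24 \left(2 \left(-6\right) + 12\right) = -14 + 24 \left(-12 + 12\right) = -14 + 24 \cdot 0 = -14 + 0 = -14$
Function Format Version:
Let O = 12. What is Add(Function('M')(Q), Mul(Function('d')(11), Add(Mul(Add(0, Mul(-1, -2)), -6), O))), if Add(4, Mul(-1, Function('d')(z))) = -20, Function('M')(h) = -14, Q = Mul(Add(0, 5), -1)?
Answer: -14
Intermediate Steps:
Q = -5 (Q = Mul(5, -1) = -5)
Function('d')(z) = 24 (Function('d')(z) = Add(4, Mul(-1, -20)) = Add(4, 20) = 24)
Add(Function('M')(Q), Mul(Function('d')(11), Add(Mul(Add(0, Mul(-1, -2)), -6), O))) = Add(-14, Mul(24, Add(Mul(Add(0, Mul(-1, -2)), -6), 12))) = Add(-14, Mul(24, Add(Mul(Add(0, 2), -6), 12))) = Add(-14, Mul(24, Add(Mul(2, -6), 12))) = Add(-14, Mul(24, Add(-12, 12))) = Add(-14, Mul(24, 0)) = Add(-14, 0) = -14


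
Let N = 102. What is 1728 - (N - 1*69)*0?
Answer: 1728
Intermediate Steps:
1728 - (N - 1*69)*0 = 1728 - (102 - 1*69)*0 = 1728 - (102 - 69)*0 = 1728 - 33*0 = 1728 - 1*0 = 1728 + 0 = 1728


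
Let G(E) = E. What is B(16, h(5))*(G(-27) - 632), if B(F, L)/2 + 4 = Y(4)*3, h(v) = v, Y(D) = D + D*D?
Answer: -73808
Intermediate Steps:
Y(D) = D + D**2
B(F, L) = 112 (B(F, L) = -8 + 2*((4*(1 + 4))*3) = -8 + 2*((4*5)*3) = -8 + 2*(20*3) = -8 + 2*60 = -8 + 120 = 112)
B(16, h(5))*(G(-27) - 632) = 112*(-27 - 632) = 112*(-659) = -73808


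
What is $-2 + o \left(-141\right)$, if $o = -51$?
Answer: $7189$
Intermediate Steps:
$-2 + o \left(-141\right) = -2 - -7191 = -2 + 7191 = 7189$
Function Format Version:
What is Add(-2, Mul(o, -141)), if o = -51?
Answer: 7189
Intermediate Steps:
Add(-2, Mul(o, -141)) = Add(-2, Mul(-51, -141)) = Add(-2, 7191) = 7189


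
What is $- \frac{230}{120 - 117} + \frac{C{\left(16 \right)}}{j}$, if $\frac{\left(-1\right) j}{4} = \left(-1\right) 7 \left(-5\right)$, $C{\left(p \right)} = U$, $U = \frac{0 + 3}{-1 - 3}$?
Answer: $- \frac{128791}{1680} \approx -76.661$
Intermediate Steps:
$U = - \frac{3}{4}$ ($U = \frac{3}{-4} = 3 \left(- \frac{1}{4}\right) = - \frac{3}{4} \approx -0.75$)
$C{\left(p \right)} = - \frac{3}{4}$
$j = -140$ ($j = - 4 \left(-1\right) 7 \left(-5\right) = - 4 \left(\left(-7\right) \left(-5\right)\right) = \left(-4\right) 35 = -140$)
$- \frac{230}{120 - 117} + \frac{C{\left(16 \right)}}{j} = - \frac{230}{120 - 117} - \frac{3}{4 \left(-140\right)} = - \frac{230}{120 - 117} - - \frac{3}{560} = - \frac{230}{3} + \frac{3}{560} = - \frac{128791}{1680}$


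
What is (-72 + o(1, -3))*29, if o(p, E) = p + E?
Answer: -2146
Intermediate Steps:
o(p, E) = E + p
(-72 + o(1, -3))*29 = (-72 + (-3 + 1))*29 = (-72 - 2)*29 = -74*29 = -2146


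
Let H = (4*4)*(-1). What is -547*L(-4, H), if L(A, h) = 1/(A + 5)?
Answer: -547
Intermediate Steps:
H = -16 (H = 16*(-1) = -16)
L(A, h) = 1/(5 + A)
-547*L(-4, H) = -547/(5 - 4) = -547/1 = -547*1 = -547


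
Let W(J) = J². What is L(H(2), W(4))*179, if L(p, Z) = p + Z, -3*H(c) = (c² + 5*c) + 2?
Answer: 5728/3 ≈ 1909.3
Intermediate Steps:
H(c) = -⅔ - 5*c/3 - c²/3 (H(c) = -((c² + 5*c) + 2)/3 = -(2 + c² + 5*c)/3 = -⅔ - 5*c/3 - c²/3)
L(p, Z) = Z + p
L(H(2), W(4))*179 = (4² + (-⅔ - 5/3*2 - ⅓*2²))*179 = (16 + (-⅔ - 10/3 - ⅓*4))*179 = (16 + (-⅔ - 10/3 - 4/3))*179 = (16 - 16/3)*179 = (32/3)*179 = 5728/3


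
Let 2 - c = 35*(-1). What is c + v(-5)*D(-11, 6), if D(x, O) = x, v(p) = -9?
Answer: 136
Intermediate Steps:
c = 37 (c = 2 - 35*(-1) = 2 - 1*(-35) = 2 + 35 = 37)
c + v(-5)*D(-11, 6) = 37 - 9*(-11) = 37 + 99 = 136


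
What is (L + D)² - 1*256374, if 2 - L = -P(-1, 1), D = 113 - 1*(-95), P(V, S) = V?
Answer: -212693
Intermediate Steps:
D = 208 (D = 113 + 95 = 208)
L = 1 (L = 2 - (-1)*(-1) = 2 - 1*1 = 2 - 1 = 1)
(L + D)² - 1*256374 = (1 + 208)² - 1*256374 = 209² - 256374 = 43681 - 256374 = -212693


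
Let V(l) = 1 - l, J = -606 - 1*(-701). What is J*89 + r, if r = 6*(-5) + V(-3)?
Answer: 8429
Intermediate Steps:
J = 95 (J = -606 + 701 = 95)
r = -26 (r = 6*(-5) + (1 - 1*(-3)) = -30 + (1 + 3) = -30 + 4 = -26)
J*89 + r = 95*89 - 26 = 8455 - 26 = 8429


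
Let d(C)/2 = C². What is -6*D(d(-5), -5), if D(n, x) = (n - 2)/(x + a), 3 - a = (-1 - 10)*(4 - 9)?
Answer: 96/19 ≈ 5.0526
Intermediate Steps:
a = -52 (a = 3 - (-1 - 10)*(4 - 9) = 3 - (-11)*(-5) = 3 - 1*55 = 3 - 55 = -52)
d(C) = 2*C²
D(n, x) = (-2 + n)/(-52 + x) (D(n, x) = (n - 2)/(x - 52) = (-2 + n)/(-52 + x))
-6*D(d(-5), -5) = -6*(-2 + 2*(-5)²)/(-52 - 5) = -6*(-2 + 2*25)/(-57) = -(-2)*(-2 + 50)/19 = -(-2)*48/19 = -6*(-16/19) = 96/19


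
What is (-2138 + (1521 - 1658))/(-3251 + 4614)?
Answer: -2275/1363 ≈ -1.6691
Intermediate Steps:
(-2138 + (1521 - 1658))/(-3251 + 4614) = (-2138 - 137)/1363 = -2275*1/1363 = -2275/1363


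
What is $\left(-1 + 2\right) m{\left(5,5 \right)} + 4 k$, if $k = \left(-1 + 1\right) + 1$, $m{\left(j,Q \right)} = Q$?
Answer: $9$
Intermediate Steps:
$k = 1$ ($k = 0 + 1 = 1$)
$\left(-1 + 2\right) m{\left(5,5 \right)} + 4 k = \left(-1 + 2\right) 5 + 4 \cdot 1 = 1 \cdot 5 + 4 = 5 + 4 = 9$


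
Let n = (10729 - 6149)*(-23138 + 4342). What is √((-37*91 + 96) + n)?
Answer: 3*I*√9565439 ≈ 9278.4*I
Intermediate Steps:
n = -86085680 (n = 4580*(-18796) = -86085680)
√((-37*91 + 96) + n) = √((-37*91 + 96) - 86085680) = √((-3367 + 96) - 86085680) = √(-3271 - 86085680) = √(-86088951) = 3*I*√9565439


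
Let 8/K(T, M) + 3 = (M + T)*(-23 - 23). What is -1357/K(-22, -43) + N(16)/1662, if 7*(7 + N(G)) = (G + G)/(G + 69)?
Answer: -2004163107287/3955560 ≈ -5.0667e+5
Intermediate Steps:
N(G) = -7 + 2*G/(7*(69 + G)) (N(G) = -7 + ((G + G)/(G + 69))/7 = -7 + ((2*G)/(69 + G))/7 = -7 + (2*G/(69 + G))/7 = -7 + 2*G/(7*(69 + G)))
K(T, M) = 8/(-3 - 46*M - 46*T) (K(T, M) = 8/(-3 + (M + T)*(-23 - 23)) = 8/(-3 + (M + T)*(-46)) = 8/(-3 + (-46*M - 46*T)) = 8/(-3 - 46*M - 46*T))
-1357/K(-22, -43) + N(16)/1662 = -1357/((-8/(3 + 46*(-43) + 46*(-22)))) + ((-3381 - 47*16)/(7*(69 + 16)))/1662 = -1357/((-8/(3 - 1978 - 1012))) + ((1/7)*(-3381 - 752)/85)*(1/1662) = -1357/((-8/(-2987))) + ((1/7)*(1/85)*(-4133))*(1/1662) = -1357/((-8*(-1/2987))) - 4133/595*1/1662 = -1357/8/2987 - 4133/988890 = -1357*2987/8 - 4133/988890 = -4053359/8 - 4133/988890 = -2004163107287/3955560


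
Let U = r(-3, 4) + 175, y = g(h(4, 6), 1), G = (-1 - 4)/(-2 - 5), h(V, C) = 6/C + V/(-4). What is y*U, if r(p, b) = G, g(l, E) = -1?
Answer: -1230/7 ≈ -175.71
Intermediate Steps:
h(V, C) = 6/C - V/4 (h(V, C) = 6/C + V*(-¼) = 6/C - V/4)
G = 5/7 (G = -5/(-7) = -5*(-⅐) = 5/7 ≈ 0.71429)
r(p, b) = 5/7
y = -1
U = 1230/7 (U = 5/7 + 175 = 1230/7 ≈ 175.71)
y*U = -1*1230/7 = -1230/7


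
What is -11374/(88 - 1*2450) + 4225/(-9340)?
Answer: 9625371/2206108 ≈ 4.3631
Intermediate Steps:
-11374/(88 - 1*2450) + 4225/(-9340) = -11374/(88 - 2450) + 4225*(-1/9340) = -11374/(-2362) - 845/1868 = -11374*(-1/2362) - 845/1868 = 5687/1181 - 845/1868 = 9625371/2206108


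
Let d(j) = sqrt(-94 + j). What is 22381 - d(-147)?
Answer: 22381 - I*sqrt(241) ≈ 22381.0 - 15.524*I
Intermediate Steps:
22381 - d(-147) = 22381 - sqrt(-94 - 147) = 22381 - sqrt(-241) = 22381 - I*sqrt(241)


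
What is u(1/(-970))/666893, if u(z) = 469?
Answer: 469/666893 ≈ 0.00070326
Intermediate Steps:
u(1/(-970))/666893 = 469/666893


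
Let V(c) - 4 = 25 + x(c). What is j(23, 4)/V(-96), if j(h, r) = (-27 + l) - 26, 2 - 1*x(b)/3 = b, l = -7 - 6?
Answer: -66/323 ≈ -0.20433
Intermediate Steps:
l = -13
x(b) = 6 - 3*b
j(h, r) = -66 (j(h, r) = (-27 - 13) - 26 = -40 - 26 = -66)
V(c) = 35 - 3*c (V(c) = 4 + (25 + (6 - 3*c)) = 4 + (31 - 3*c) = 35 - 3*c)
j(23, 4)/V(-96) = -66/(35 - 3*(-96)) = -66/(35 + 288) = -66/323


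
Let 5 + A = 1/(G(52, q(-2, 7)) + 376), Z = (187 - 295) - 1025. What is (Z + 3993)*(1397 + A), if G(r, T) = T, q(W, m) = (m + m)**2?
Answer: 3981125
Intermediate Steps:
q(W, m) = 4*m**2 (q(W, m) = (2*m)**2 = 4*m**2)
Z = -1133 (Z = -108 - 1025 = -1133)
A = -2859/572 (A = -5 + 1/(4*7**2 + 376) = -5 + 1/(4*49 + 376) = -5 + 1/(196 + 376) = -5 + 1/572 = -2859/572 ≈ -4.9983)
(Z + 3993)*(1397 + A) = (-1133 + 3993)*(1397 - 2859/572) = 2860*(796225/572) = 3981125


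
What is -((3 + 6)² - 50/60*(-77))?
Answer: -871/6 ≈ -145.17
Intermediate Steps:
-((3 + 6)² - 50/60*(-77)) = -(9² - 50*1/60*(-77)) = -(81 - ⅚*(-77)) = -(81 + 385/6) = -1*871/6 = -871/6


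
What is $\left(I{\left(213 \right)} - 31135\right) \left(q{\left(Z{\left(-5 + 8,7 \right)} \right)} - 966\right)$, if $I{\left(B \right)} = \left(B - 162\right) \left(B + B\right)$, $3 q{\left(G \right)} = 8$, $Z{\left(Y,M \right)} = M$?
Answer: $\frac{27192010}{3} \approx 9.064 \cdot 10^{6}$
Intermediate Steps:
$q{\left(G \right)} = \frac{8}{3}$ ($q{\left(G \right)} = \frac{1}{3} \cdot 8 = \frac{8}{3}$)
$I{\left(B \right)} = 2 B \left(-162 + B\right)$ ($I{\left(B \right)} = \left(-162 + B\right) 2 B = 2 B \left(-162 + B\right)$)
$\left(I{\left(213 \right)} - 31135\right) \left(q{\left(Z{\left(-5 + 8,7 \right)} \right)} - 966\right) = \left(2 \cdot 213 \left(-162 + 213\right) - 31135\right) \left(\frac{8}{3} - 966\right) = \left(2 \cdot 213 \cdot 51 - 31135\right) \left(- \frac{2890}{3}\right) = \left(21726 - 31135\right) \left(- \frac{2890}{3}\right) = \left(-9409\right) \left(- \frac{2890}{3}\right) = \frac{27192010}{3}$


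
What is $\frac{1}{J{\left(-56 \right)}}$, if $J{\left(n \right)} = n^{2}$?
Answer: $\frac{1}{3136} \approx 0.00031888$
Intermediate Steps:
$\frac{1}{J{\left(-56 \right)}} = \frac{1}{\left(-56\right)^{2}} = \frac{1}{3136}$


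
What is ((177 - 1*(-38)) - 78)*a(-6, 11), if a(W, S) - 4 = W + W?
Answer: -1096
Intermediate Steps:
a(W, S) = 4 + 2*W (a(W, S) = 4 + (W + W) = 4 + 2*W)
((177 - 1*(-38)) - 78)*a(-6, 11) = ((177 - 1*(-38)) - 78)*(4 + 2*(-6)) = ((177 + 38) - 78)*(4 - 12) = (215 - 78)*(-8) = 137*(-8) = -1096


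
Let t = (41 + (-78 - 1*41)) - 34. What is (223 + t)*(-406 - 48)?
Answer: -50394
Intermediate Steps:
t = -112 (t = (41 + (-78 - 41)) - 34 = (41 - 119) - 34 = -78 - 34 = -112)
(223 + t)*(-406 - 48) = (223 - 112)*(-406 - 48) = 111*(-454) = -50394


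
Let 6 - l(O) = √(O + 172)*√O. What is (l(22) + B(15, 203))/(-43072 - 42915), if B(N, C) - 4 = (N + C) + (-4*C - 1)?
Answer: 585/85987 + 2*√1067/85987 ≈ 0.0075631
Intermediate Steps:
B(N, C) = 3 + N - 3*C (B(N, C) = 4 + ((N + C) + (-4*C - 1)) = 4 + ((C + N) + (-1 - 4*C)) = 4 + (-1 + N - 3*C) = 3 + N - 3*C)
l(O) = 6 - √O*√(172 + O) (l(O) = 6 - √(O + 172)*√O = 6 - √(172 + O)*√O = 6 - √O*√(172 + O))
(l(22) + B(15, 203))/(-43072 - 42915) = ((6 - √22*√(172 + 22)) + (3 + 15 - 3*203))/(-43072 - 42915) = ((6 - √22*√194) + (3 + 15 - 609))/(-85987) = ((6 - 2*√1067) - 591)*(-1/85987) = (-585 - 2*√1067)*(-1/85987) = 585/85987 + 2*√1067/85987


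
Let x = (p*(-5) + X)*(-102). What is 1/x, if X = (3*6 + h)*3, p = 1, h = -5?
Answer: -1/3468 ≈ -0.00028835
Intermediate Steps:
X = 39 (X = (3*6 - 5)*3 = (18 - 5)*3 = 13*3 = 39)
x = -3468 (x = (1*(-5) + 39)*(-102) = (-5 + 39)*(-102) = 34*(-102) = -3468)
1/x = 1/(-3468) = -1/3468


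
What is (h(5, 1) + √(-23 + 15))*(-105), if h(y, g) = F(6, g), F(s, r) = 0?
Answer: -210*I*√2 ≈ -296.98*I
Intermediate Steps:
h(y, g) = 0
(h(5, 1) + √(-23 + 15))*(-105) = (0 + √(-23 + 15))*(-105) = (0 + √(-8))*(-105) = (0 + 2*I*√2)*(-105) = (2*I*√2)*(-105) = -210*I*√2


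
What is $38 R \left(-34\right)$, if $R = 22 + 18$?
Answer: $-51680$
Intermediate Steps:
$R = 40$
$38 R \left(-34\right) = 38 \cdot 40 \left(-34\right) = 1520 \left(-34\right) = -51680$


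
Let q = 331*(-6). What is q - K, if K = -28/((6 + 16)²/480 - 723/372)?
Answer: -1001922/497 ≈ -2015.9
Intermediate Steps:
q = -1986
K = 14880/497 (K = -28/(22²*(1/480) - 723*1/372) = -28/(484*(1/480) - 241/124) = -28/(121/120 - 241/124) = -28/(-3479/3720) = -28*(-3720/3479) = 14880/497 ≈ 29.940)
q - K = -1986 - 1*14880/497 = -1986 - 14880/497 = -1001922/497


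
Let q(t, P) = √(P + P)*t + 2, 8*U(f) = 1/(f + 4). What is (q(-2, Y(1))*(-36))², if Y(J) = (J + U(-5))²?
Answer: 13122 - 9072*√2 ≈ 292.25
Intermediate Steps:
U(f) = 1/(8*(4 + f)) (U(f) = 1/(8*(f + 4)) = 1/(8*(4 + f)))
Y(J) = (-⅛ + J)² (Y(J) = (J + 1/(8*(4 - 5)))² = (J + (⅛)/(-1))² = (J + (⅛)*(-1))² = (J - ⅛)² = (-⅛ + J)²)
q(t, P) = 2 + t*√2*√P (q(t, P) = √(2*P)*t + 2 = (√2*√P)*t + 2 = t*√2*√P + 2 = 2 + t*√2*√P)
(q(-2, Y(1))*(-36))² = ((2 - 2*√2*√((-1 + 8*1)²/64))*(-36))² = ((2 - 2*√2*√((-1 + 8)²/64))*(-36))² = ((2 - 2*√2*√((1/64)*7²))*(-36))² = ((2 - 2*√2*√((1/64)*49))*(-36))² = ((2 - 2*√2*√(49/64))*(-36))² = ((2 - 2*√2*7/8)*(-36))² = ((2 - 7*√2/4)*(-36))² = (-72 + 63*√2)²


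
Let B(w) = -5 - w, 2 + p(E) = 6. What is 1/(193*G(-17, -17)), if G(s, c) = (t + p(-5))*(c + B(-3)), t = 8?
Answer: -1/44004 ≈ -2.2725e-5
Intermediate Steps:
p(E) = 4 (p(E) = -2 + 6 = 4)
G(s, c) = -24 + 12*c (G(s, c) = (8 + 4)*(c + (-5 - 1*(-3))) = 12*(c + (-5 + 3)) = 12*(c - 2) = 12*(-2 + c) = -24 + 12*c)
1/(193*G(-17, -17)) = 1/(193*(-24 + 12*(-17))) = 1/(193*(-24 - 204)) = 1/(193*(-228)) = 1/(-44004) = -1/44004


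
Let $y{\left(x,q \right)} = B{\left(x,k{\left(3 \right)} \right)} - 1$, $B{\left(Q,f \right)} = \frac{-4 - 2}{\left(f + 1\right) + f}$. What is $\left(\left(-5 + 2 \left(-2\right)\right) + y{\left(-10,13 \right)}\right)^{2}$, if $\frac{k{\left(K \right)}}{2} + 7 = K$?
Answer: $\frac{2304}{25} \approx 92.16$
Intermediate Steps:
$k{\left(K \right)} = -14 + 2 K$
$B{\left(Q,f \right)} = - \frac{6}{1 + 2 f}$ ($B{\left(Q,f \right)} = - \frac{6}{\left(1 + f\right) + f} = - \frac{6}{1 + 2 f}$)
$y{\left(x,q \right)} = - \frac{3}{5}$ ($y{\left(x,q \right)} = - \frac{6}{1 + 2 \left(-14 + 2 \cdot 3\right)} - 1 = - \frac{6}{1 + 2 \left(-14 + 6\right)} - 1 = - \frac{6}{1 + 2 \left(-8\right)} - 1 = - \frac{6}{1 - 16} - 1 = - \frac{6}{-15} - 1 = \left(-6\right) \left(- \frac{1}{15}\right) - 1 = \frac{2}{5} - 1 = - \frac{3}{5}$)
$\left(\left(-5 + 2 \left(-2\right)\right) + y{\left(-10,13 \right)}\right)^{2} = \left(\left(-5 + 2 \left(-2\right)\right) - \frac{3}{5}\right)^{2} = \left(\left(-5 - 4\right) - \frac{3}{5}\right)^{2} = \left(-9 - \frac{3}{5}\right)^{2} = \left(- \frac{48}{5}\right)^{2} = \frac{2304}{25}$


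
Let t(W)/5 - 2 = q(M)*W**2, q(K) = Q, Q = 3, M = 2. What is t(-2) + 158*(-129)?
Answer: -20312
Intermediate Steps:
q(K) = 3
t(W) = 10 + 15*W**2 (t(W) = 10 + 5*(3*W**2) = 10 + 15*W**2)
t(-2) + 158*(-129) = (10 + 15*(-2)**2) + 158*(-129) = (10 + 15*4) - 20382 = (10 + 60) - 20382 = 70 - 20382 = -20312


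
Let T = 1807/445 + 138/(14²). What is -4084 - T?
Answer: -178311031/43610 ≈ -4088.8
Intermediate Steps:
T = 207791/43610 (T = 1807*(1/445) + 138/196 = 1807/445 + 138*(1/196) = 1807/445 + 69/98 = 207791/43610 ≈ 4.7648)
-4084 - T = -4084 - 1*207791/43610 = -4084 - 207791/43610 = -178311031/43610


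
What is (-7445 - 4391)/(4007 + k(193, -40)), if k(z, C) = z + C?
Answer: -2959/1040 ≈ -2.8452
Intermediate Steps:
k(z, C) = C + z
(-7445 - 4391)/(4007 + k(193, -40)) = (-7445 - 4391)/(4007 + (-40 + 193)) = -11836/(4007 + 153) = -11836/4160 = -11836*1/4160 = -2959/1040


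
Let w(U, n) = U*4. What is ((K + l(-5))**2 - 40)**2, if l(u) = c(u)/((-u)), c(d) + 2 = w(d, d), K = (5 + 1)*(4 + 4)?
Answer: 2164482576/625 ≈ 3.4632e+6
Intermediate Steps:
w(U, n) = 4*U
K = 48 (K = 6*8 = 48)
c(d) = -2 + 4*d
l(u) = -(-2 + 4*u)/u (l(u) = (-2 + 4*u)/((-u)) = (-2 + 4*u)*(-1/u) = -(-2 + 4*u)/u)
((K + l(-5))**2 - 40)**2 = ((48 + (-4 + 2/(-5)))**2 - 40)**2 = ((48 + (-4 + 2*(-1/5)))**2 - 40)**2 = ((48 + (-4 - 2/5))**2 - 40)**2 = ((48 - 22/5)**2 - 40)**2 = ((218/5)**2 - 40)**2 = (47524/25 - 40)**2 = (46524/25)**2 = 2164482576/625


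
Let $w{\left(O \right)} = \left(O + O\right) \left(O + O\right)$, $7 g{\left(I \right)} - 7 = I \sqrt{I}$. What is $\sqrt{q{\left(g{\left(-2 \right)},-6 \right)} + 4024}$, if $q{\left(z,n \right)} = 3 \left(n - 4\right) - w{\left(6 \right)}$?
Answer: $5 \sqrt{154} \approx 62.048$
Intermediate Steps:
$g{\left(I \right)} = 1 + \frac{I^{\frac{3}{2}}}{7}$ ($g{\left(I \right)} = 1 + \frac{I \sqrt{I}}{7} = 1 + \frac{I^{\frac{3}{2}}}{7}$)
$w{\left(O \right)} = 4 O^{2}$ ($w{\left(O \right)} = 2 O 2 O = 4 O^{2}$)
$q{\left(z,n \right)} = -156 + 3 n$ ($q{\left(z,n \right)} = 3 \left(n - 4\right) - 4 \cdot 6^{2} = 3 \left(-4 + n\right) - 4 \cdot 36 = \left(-12 + 3 n\right) - 144 = -156 + 3 n$)
$\sqrt{q{\left(g{\left(-2 \right)},-6 \right)} + 4024} = \sqrt{\left(-156 + 3 \left(-6\right)\right) + 4024} = \sqrt{\left(-156 - 18\right) + 4024} = \sqrt{-174 + 4024} = \sqrt{3850} = 5 \sqrt{154}$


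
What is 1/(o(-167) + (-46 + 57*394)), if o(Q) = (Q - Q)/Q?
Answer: 1/22412 ≈ 4.4619e-5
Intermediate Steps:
o(Q) = 0 (o(Q) = 0/Q = 0)
1/(o(-167) + (-46 + 57*394)) = 1/(0 + (-46 + 57*394)) = 1/(0 + (-46 + 22458)) = 1/(0 + 22412) = 1/22412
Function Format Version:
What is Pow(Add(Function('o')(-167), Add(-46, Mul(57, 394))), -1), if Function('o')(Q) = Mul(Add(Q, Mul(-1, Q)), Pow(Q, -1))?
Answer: Rational(1, 22412) ≈ 4.4619e-5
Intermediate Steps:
Function('o')(Q) = 0 (Function('o')(Q) = Mul(0, Pow(Q, -1)) = 0)
Pow(Add(Function('o')(-167), Add(-46, Mul(57, 394))), -1) = Pow(Add(0, Add(-46, Mul(57, 394))), -1) = Pow(Add(0, Add(-46, 22458)), -1) = Pow(Add(0, 22412), -1) = Pow(22412, -1) = Rational(1, 22412)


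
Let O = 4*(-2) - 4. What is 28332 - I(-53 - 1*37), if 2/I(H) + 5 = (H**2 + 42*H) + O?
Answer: 121912594/4303 ≈ 28332.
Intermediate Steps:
O = -12 (O = -8 - 4 = -12)
I(H) = 2/(-17 + H**2 + 42*H) (I(H) = 2/(-5 + ((H**2 + 42*H) - 12)) = 2/(-5 + (-12 + H**2 + 42*H)) = 2/(-17 + H**2 + 42*H))
28332 - I(-53 - 1*37) = 28332 - 2/(-17 + (-53 - 1*37)**2 + 42*(-53 - 1*37)) = 28332 - 2/(-17 + (-53 - 37)**2 + 42*(-53 - 37)) = 28332 - 2/(-17 + (-90)**2 + 42*(-90)) = 28332 - 2/(-17 + 8100 - 3780) = 28332 - 2/4303 = 121912594/4303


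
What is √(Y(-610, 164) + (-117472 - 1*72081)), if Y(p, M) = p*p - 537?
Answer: √182010 ≈ 426.63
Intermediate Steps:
Y(p, M) = -537 + p² (Y(p, M) = p² - 537 = -537 + p²)
√(Y(-610, 164) + (-117472 - 1*72081)) = √((-537 + (-610)²) + (-117472 - 1*72081)) = √((-537 + 372100) + (-117472 - 72081)) = √(371563 - 189553) = √182010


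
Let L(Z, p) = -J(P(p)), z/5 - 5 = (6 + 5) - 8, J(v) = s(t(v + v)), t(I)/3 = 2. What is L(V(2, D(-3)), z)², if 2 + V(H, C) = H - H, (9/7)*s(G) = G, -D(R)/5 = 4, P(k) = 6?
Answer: 196/9 ≈ 21.778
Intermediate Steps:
t(I) = 6 (t(I) = 3*2 = 6)
D(R) = -20 (D(R) = -5*4 = -20)
s(G) = 7*G/9
J(v) = 14/3 (J(v) = (7/9)*6 = 14/3)
V(H, C) = -2 (V(H, C) = -2 + (H - H) = -2 + 0 = -2)
z = 40 (z = 25 + 5*((6 + 5) - 8) = 25 + 5*(11 - 8) = 25 + 5*3 = 25 + 15 = 40)
L(Z, p) = -14/3 (L(Z, p) = -1*14/3 = -14/3)
L(V(2, D(-3)), z)² = (-14/3)² = 196/9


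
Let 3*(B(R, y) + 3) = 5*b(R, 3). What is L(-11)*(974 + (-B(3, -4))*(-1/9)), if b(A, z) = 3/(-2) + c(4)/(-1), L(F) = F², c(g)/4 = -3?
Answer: 2124881/18 ≈ 1.1805e+5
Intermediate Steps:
c(g) = -12 (c(g) = 4*(-3) = -12)
b(A, z) = 21/2 (b(A, z) = 3/(-2) - 12/(-1) = 3*(-½) - 12*(-1) = -3/2 + 12 = 21/2)
B(R, y) = 29/2 (B(R, y) = -3 + (5*(21/2))/3 = -3 + (⅓)*(105/2) = -3 + 35/2 = 29/2)
L(-11)*(974 + (-B(3, -4))*(-1/9)) = (-11)²*(974 + (-1*29/2)*(-1/9)) = 121*(974 - (-29)/(2*9)) = 121*(974 - 29/2*(-⅑)) = 121*(974 + 29/18) = 121*(17561/18) = 2124881/18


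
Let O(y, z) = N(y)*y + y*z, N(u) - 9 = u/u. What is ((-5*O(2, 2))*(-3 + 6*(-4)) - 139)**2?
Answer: 9616201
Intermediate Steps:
N(u) = 10 (N(u) = 9 + u/u = 9 + 1 = 10)
O(y, z) = 10*y + y*z
((-5*O(2, 2))*(-3 + 6*(-4)) - 139)**2 = ((-10*(10 + 2))*(-3 + 6*(-4)) - 139)**2 = ((-10*12)*(-3 - 24) - 139)**2 = (-5*24*(-27) - 139)**2 = (-120*(-27) - 139)**2 = (3240 - 139)**2 = 3101**2 = 9616201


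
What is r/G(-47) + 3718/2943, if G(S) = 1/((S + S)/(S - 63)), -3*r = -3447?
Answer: 159135319/161865 ≈ 983.14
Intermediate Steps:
r = 1149 (r = -1/3*(-3447) = 1149)
G(S) = (-63 + S)/(2*S) (G(S) = 1/((2*S)/(-63 + S)) = 1/(2*S/(-63 + S)) = (-63 + S)/(2*S))
r/G(-47) + 3718/2943 = 1149/(((1/2)*(-63 - 47)/(-47))) + 3718/2943 = 1149/(((1/2)*(-1/47)*(-110))) + 3718*(1/2943) = 1149/(55/47) + 3718/2943 = 1149*(47/55) + 3718/2943 = 54003/55 + 3718/2943 = 159135319/161865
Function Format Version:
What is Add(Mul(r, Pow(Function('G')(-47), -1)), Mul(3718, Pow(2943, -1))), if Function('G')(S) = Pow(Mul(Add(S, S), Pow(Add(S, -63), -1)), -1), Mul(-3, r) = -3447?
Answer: Rational(159135319, 161865) ≈ 983.14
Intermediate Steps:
r = 1149 (r = Mul(Rational(-1, 3), -3447) = 1149)
Function('G')(S) = Mul(Rational(1, 2), Pow(S, -1), Add(-63, S)) (Function('G')(S) = Pow(Mul(Mul(2, S), Pow(Add(-63, S), -1)), -1) = Pow(Mul(2, S, Pow(Add(-63, S), -1)), -1) = Mul(Rational(1, 2), Pow(S, -1), Add(-63, S)))
Add(Mul(r, Pow(Function('G')(-47), -1)), Mul(3718, Pow(2943, -1))) = Add(Mul(1149, Pow(Mul(Rational(1, 2), Pow(-47, -1), Add(-63, -47)), -1)), Mul(3718, Pow(2943, -1))) = Add(Mul(1149, Pow(Mul(Rational(1, 2), Rational(-1, 47), -110), -1)), Mul(3718, Rational(1, 2943))) = Add(Mul(1149, Pow(Rational(55, 47), -1)), Rational(3718, 2943)) = Add(Mul(1149, Rational(47, 55)), Rational(3718, 2943)) = Add(Rational(54003, 55), Rational(3718, 2943)) = Rational(159135319, 161865)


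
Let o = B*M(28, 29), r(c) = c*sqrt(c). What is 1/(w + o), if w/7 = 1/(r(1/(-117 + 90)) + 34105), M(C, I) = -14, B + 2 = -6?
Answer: 366309497289931/41026738880946133 - 81*I*sqrt(3)/41026738880946133 ≈ 0.0089286 - 3.4196e-15*I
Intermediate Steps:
B = -8 (B = -2 - 6 = -8)
r(c) = c**(3/2)
o = 112 (o = -8*(-14) = 112)
w = 7/(34105 - I*sqrt(3)/243) (w = 7/((1/(-117 + 90))**(3/2) + 34105) = 7/((1/(-27))**(3/2) + 34105) = 7/((-1/27)**(3/2) + 34105) = 7/(-I*sqrt(3)/243 + 34105) = 7/(34105 - I*sqrt(3)/243) ≈ 0.00020525 + 4.2896e-11*I)
1/(w + o) = 1/((671288715/3270614517868 + 81*I*sqrt(3)/3270614517868) + 112) = 1/(366309497289931/3270614517868 + 81*I*sqrt(3)/3270614517868)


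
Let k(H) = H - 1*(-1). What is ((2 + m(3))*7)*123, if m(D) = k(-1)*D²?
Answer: 1722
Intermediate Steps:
k(H) = 1 + H (k(H) = H + 1 = 1 + H)
m(D) = 0 (m(D) = (1 - 1)*D² = 0*D² = 0)
((2 + m(3))*7)*123 = ((2 + 0)*7)*123 = (2*7)*123 = 14*123 = 1722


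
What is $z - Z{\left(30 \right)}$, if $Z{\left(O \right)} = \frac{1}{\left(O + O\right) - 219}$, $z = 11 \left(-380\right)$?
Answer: $- \frac{664619}{159} \approx -4180.0$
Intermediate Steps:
$z = -4180$
$Z{\left(O \right)} = \frac{1}{-219 + 2 O}$ ($Z{\left(O \right)} = \frac{1}{2 O - 219} = \frac{1}{-219 + 2 O}$)
$z - Z{\left(30 \right)} = -4180 - \frac{1}{-219 + 2 \cdot 30} = -4180 - \frac{1}{-219 + 60} = -4180 - \frac{1}{-159} = -4180 - - \frac{1}{159} = -4180 + \frac{1}{159} = - \frac{664619}{159}$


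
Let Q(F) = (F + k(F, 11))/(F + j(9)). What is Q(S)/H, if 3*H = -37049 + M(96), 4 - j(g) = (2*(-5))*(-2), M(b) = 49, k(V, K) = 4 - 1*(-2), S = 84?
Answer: -27/251600 ≈ -0.00010731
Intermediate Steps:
k(V, K) = 6 (k(V, K) = 4 + 2 = 6)
j(g) = -16 (j(g) = 4 - 2*(-5)*(-2) = 4 - (-10)*(-2) = 4 - 1*20 = 4 - 20 = -16)
H = -37000/3 (H = (-37049 + 49)/3 = (⅓)*(-37000) = -37000/3 ≈ -12333.)
Q(F) = (6 + F)/(-16 + F) (Q(F) = (F + 6)/(F - 16) = (6 + F)/(-16 + F))
Q(S)/H = ((6 + 84)/(-16 + 84))/(-37000/3) = (90/68)*(-3/37000) = ((1/68)*90)*(-3/37000) = (45/34)*(-3/37000) = -27/251600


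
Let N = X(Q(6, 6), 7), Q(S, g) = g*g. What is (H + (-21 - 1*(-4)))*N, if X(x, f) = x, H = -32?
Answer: -1764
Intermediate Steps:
Q(S, g) = g²
N = 36 (N = 6² = 36)
(H + (-21 - 1*(-4)))*N = (-32 + (-21 - 1*(-4)))*36 = (-32 + (-21 + 4))*36 = (-32 - 17)*36 = -49*36 = -1764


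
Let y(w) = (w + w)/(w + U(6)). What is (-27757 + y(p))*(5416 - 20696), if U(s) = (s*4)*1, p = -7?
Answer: 7210372240/17 ≈ 4.2414e+8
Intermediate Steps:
U(s) = 4*s (U(s) = (4*s)*1 = 4*s)
y(w) = 2*w/(24 + w) (y(w) = (w + w)/(w + 4*6) = (2*w)/(w + 24) = (2*w)/(24 + w) = 2*w/(24 + w))
(-27757 + y(p))*(5416 - 20696) = (-27757 + 2*(-7)/(24 - 7))*(5416 - 20696) = (-27757 + 2*(-7)/17)*(-15280) = (-27757 + 2*(-7)*(1/17))*(-15280) = (-27757 - 14/17)*(-15280) = -471883/17*(-15280) = 7210372240/17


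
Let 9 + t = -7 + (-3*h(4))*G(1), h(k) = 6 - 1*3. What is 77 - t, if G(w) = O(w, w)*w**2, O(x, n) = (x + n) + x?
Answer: 120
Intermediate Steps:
h(k) = 3 (h(k) = 6 - 3 = 3)
O(x, n) = n + 2*x (O(x, n) = (n + x) + x = n + 2*x)
G(w) = 3*w**3 (G(w) = (w + 2*w)*w**2 = (3*w)*w**2 = 3*w**3)
t = -43 (t = -9 + (-7 + (-3*3)*(3*1**3)) = -9 + (-7 - 27) = -9 - 34 = -43)
77 - t = 77 - 1*(-43) = 77 + 43 = 120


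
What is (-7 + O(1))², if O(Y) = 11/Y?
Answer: 16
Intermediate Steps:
(-7 + O(1))² = (-7 + 11/1)² = (-7 + 11*1)² = (-7 + 11)² = 4² = 16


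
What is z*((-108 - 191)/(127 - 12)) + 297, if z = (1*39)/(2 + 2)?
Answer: 5433/20 ≈ 271.65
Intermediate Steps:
z = 39/4 ≈ 9.7500
z*((-108 - 191)/(127 - 12)) + 297 = 39*((-108 - 191)/(127 - 12))/4 + 297 = 39*(-299/115)/4 + 297 = 39*(-299*1/115)/4 + 297 = (39/4)*(-13/5) + 297 = -507/20 + 297 = 5433/20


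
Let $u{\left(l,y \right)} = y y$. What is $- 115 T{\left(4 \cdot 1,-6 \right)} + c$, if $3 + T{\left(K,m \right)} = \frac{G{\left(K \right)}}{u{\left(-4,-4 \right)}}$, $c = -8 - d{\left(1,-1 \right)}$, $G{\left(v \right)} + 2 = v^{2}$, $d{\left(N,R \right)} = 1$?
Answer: $\frac{1883}{8} \approx 235.38$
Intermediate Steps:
$u{\left(l,y \right)} = y^{2}$
$G{\left(v \right)} = -2 + v^{2}$
$c = -9$ ($c = -8 - 1 = -9$)
$T{\left(K,m \right)} = - \frac{25}{8} + \frac{K^{2}}{16}$ ($T{\left(K,m \right)} = -3 + \frac{-2 + K^{2}}{\left(-4\right)^{2}} = -3 + \frac{-2 + K^{2}}{16} = -3 + \left(-2 + K^{2}\right) \frac{1}{16} = -3 + \left(- \frac{1}{8} + \frac{K^{2}}{16}\right) = - \frac{25}{8} + \frac{K^{2}}{16}$)
$- 115 T{\left(4 \cdot 1,-6 \right)} + c = - 115 \left(- \frac{25}{8} + \frac{\left(4 \cdot 1\right)^{2}}{16}\right) - 9 = - 115 \left(- \frac{25}{8} + \frac{4^{2}}{16}\right) - 9 = - 115 \left(- \frac{25}{8} + \frac{1}{16} \cdot 16\right) - 9 = - 115 \left(- \frac{25}{8} + 1\right) - 9 = \left(-115\right) \left(- \frac{17}{8}\right) - 9 = \frac{1955}{8} - 9 = \frac{1883}{8}$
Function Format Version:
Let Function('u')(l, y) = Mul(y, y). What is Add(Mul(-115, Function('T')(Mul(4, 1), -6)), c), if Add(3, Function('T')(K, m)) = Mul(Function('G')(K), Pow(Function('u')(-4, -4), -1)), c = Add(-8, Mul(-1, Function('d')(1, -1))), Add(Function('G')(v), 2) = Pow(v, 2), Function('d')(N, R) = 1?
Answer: Rational(1883, 8) ≈ 235.38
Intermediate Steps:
Function('u')(l, y) = Pow(y, 2)
Function('G')(v) = Add(-2, Pow(v, 2))
c = -9 (c = Add(-8, Mul(-1, 1)) = Add(-8, -1) = -9)
Function('T')(K, m) = Add(Rational(-25, 8), Mul(Rational(1, 16), Pow(K, 2))) (Function('T')(K, m) = Add(-3, Mul(Add(-2, Pow(K, 2)), Pow(Pow(-4, 2), -1))) = Add(-3, Mul(Add(-2, Pow(K, 2)), Pow(16, -1))) = Add(-3, Mul(Add(-2, Pow(K, 2)), Rational(1, 16))) = Add(-3, Add(Rational(-1, 8), Mul(Rational(1, 16), Pow(K, 2)))) = Add(Rational(-25, 8), Mul(Rational(1, 16), Pow(K, 2))))
Add(Mul(-115, Function('T')(Mul(4, 1), -6)), c) = Add(Mul(-115, Add(Rational(-25, 8), Mul(Rational(1, 16), Pow(Mul(4, 1), 2)))), -9) = Add(Mul(-115, Add(Rational(-25, 8), Mul(Rational(1, 16), Pow(4, 2)))), -9) = Add(Mul(-115, Add(Rational(-25, 8), Mul(Rational(1, 16), 16))), -9) = Add(Mul(-115, Add(Rational(-25, 8), 1)), -9) = Add(Mul(-115, Rational(-17, 8)), -9) = Add(Rational(1955, 8), -9) = Rational(1883, 8)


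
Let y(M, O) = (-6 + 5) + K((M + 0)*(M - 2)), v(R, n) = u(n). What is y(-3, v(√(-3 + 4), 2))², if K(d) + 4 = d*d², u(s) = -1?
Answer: 11356900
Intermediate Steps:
K(d) = -4 + d³ (K(d) = -4 + d*d² = -4 + d³)
v(R, n) = -1
y(M, O) = -5 + M³*(-2 + M)³ (y(M, O) = (-6 + 5) + (-4 + ((M + 0)*(M - 2))³) = -1 + (-4 + (M*(-2 + M))³) = -1 + (-4 + M³*(-2 + M)³) = -5 + M³*(-2 + M)³)
y(-3, v(√(-3 + 4), 2))² = (-5 + (-3)³*(-2 - 3)³)² = (-5 - 27*(-5)³)² = (-5 - 27*(-125))² = (-5 + 3375)² = 3370² = 11356900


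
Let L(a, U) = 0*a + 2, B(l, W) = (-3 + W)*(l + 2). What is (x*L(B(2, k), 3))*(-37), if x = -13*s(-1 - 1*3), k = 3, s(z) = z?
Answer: -3848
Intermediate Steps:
B(l, W) = (-3 + W)*(2 + l)
L(a, U) = 2 (L(a, U) = 0 + 2 = 2)
x = 52 (x = -13*(-1 - 1*3) = -13*(-1 - 3) = -13*(-4) = 52)
(x*L(B(2, k), 3))*(-37) = (52*2)*(-37) = 104*(-37) = -3848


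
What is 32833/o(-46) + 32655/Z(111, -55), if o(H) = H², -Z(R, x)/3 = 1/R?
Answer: -2556592427/2116 ≈ -1.2082e+6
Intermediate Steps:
Z(R, x) = -3/R
32833/o(-46) + 32655/Z(111, -55) = 32833/((-46)²) + 32655/((-3/111)) = 32833/2116 + 32655/((-3*1/111)) = 32833*(1/2116) + 32655/(-1/37) = 32833/2116 + 32655*(-37) = 32833/2116 - 1208235 = -2556592427/2116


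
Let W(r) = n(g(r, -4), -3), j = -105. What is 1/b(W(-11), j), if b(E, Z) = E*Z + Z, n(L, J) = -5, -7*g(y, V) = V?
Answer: 1/420 ≈ 0.0023810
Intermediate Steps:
g(y, V) = -V/7
W(r) = -5
b(E, Z) = Z + E*Z
1/b(W(-11), j) = 1/(-105*(1 - 5)) = 1/(-105*(-4)) = 1/420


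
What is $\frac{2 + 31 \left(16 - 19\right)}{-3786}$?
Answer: $\frac{91}{3786} \approx 0.024036$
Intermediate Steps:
$\frac{2 + 31 \left(16 - 19\right)}{-3786} = \left(2 + 31 \left(16 - 19\right)\right) \left(- \frac{1}{3786}\right) = \left(2 + 31 \left(-3\right)\right) \left(- \frac{1}{3786}\right) = \left(2 - 93\right) \left(- \frac{1}{3786}\right) = \left(-91\right) \left(- \frac{1}{3786}\right) = \frac{91}{3786}$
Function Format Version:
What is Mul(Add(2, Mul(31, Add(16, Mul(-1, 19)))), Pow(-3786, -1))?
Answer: Rational(91, 3786) ≈ 0.024036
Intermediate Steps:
Mul(Add(2, Mul(31, Add(16, Mul(-1, 19)))), Pow(-3786, -1)) = Mul(Add(2, Mul(31, Add(16, -19))), Rational(-1, 3786)) = Mul(Add(2, Mul(31, -3)), Rational(-1, 3786)) = Mul(Add(2, -93), Rational(-1, 3786)) = Mul(-91, Rational(-1, 3786)) = Rational(91, 3786)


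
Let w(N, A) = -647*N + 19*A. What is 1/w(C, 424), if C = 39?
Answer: -1/17177 ≈ -5.8217e-5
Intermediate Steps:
1/w(C, 424) = 1/(-647*39 + 19*424) = 1/(-25233 + 8056) = 1/(-17177) = -1/17177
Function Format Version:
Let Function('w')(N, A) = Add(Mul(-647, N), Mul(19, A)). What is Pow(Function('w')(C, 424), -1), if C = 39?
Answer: Rational(-1, 17177) ≈ -5.8217e-5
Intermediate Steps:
Pow(Function('w')(C, 424), -1) = Pow(Add(Mul(-647, 39), Mul(19, 424)), -1) = Pow(Add(-25233, 8056), -1) = Pow(-17177, -1) = Rational(-1, 17177)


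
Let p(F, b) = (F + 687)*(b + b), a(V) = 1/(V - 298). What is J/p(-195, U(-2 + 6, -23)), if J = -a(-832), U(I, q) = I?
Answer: 1/4447680 ≈ 2.2484e-7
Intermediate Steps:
a(V) = 1/(-298 + V)
J = 1/1130 (J = -1/(-298 - 832) = -1/(-1130) = -1*(-1/1130) = 1/1130 ≈ 0.00088496)
p(F, b) = 2*b*(687 + F) (p(F, b) = (687 + F)*(2*b) = 2*b*(687 + F))
J/p(-195, U(-2 + 6, -23)) = 1/(1130*((2*(-2 + 6)*(687 - 195)))) = 1/(1130*((2*4*492))) = (1/1130)/3936 = (1/1130)*(1/3936) = 1/4447680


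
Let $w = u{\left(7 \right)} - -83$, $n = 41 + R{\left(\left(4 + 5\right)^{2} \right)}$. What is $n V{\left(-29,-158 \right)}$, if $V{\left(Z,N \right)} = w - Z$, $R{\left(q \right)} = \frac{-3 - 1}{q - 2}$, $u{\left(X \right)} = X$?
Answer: $\frac{384965}{79} \approx 4873.0$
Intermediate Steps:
$R{\left(q \right)} = - \frac{4}{-2 + q}$
$n = \frac{3235}{79}$ ($n = 41 - \frac{4}{-2 + \left(4 + 5\right)^{2}} = 41 - \frac{4}{-2 + 9^{2}} = 41 - \frac{4}{-2 + 81} = 41 - \frac{4}{79} = \frac{3235}{79} \approx 40.949$)
$w = 90$ ($w = 7 - -83 = 7 + 83 = 90$)
$V{\left(Z,N \right)} = 90 - Z$
$n V{\left(-29,-158 \right)} = \frac{3235 \left(90 - -29\right)}{79} = \frac{3235 \left(90 + 29\right)}{79} = \frac{3235}{79} \cdot 119 = \frac{384965}{79}$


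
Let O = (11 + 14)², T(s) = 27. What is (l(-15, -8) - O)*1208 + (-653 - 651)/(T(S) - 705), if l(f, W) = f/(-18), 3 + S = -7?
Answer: -255603088/339 ≈ -7.5399e+5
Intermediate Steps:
S = -10 (S = -3 - 7 = -10)
l(f, W) = -f/18 (l(f, W) = f*(-1/18) = -f/18)
O = 625 (O = 25² = 625)
(l(-15, -8) - O)*1208 + (-653 - 651)/(T(S) - 705) = (-1/18*(-15) - 1*625)*1208 + (-653 - 651)/(27 - 705) = (⅚ - 625)*1208 - 1304/(-678) = -3745/6*1208 - 1304*(-1/678) = -2261980/3 + 652/339 = -255603088/339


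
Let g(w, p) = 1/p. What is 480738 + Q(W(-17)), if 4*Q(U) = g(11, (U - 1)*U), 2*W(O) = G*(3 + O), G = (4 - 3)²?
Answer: 107685313/224 ≈ 4.8074e+5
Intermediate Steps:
G = 1 (G = 1² = 1)
W(O) = 3/2 + O/2 (W(O) = (1*(3 + O))/2 = (3 + O)/2 = 3/2 + O/2)
Q(U) = 1/(4*U*(-1 + U)) (Q(U) = 1/(4*(((U - 1)*U))) = 1/(4*(((-1 + U)*U))) = 1/(4*((U*(-1 + U)))) = (1/(U*(-1 + U)))/4 = 1/(4*U*(-1 + U)))
480738 + Q(W(-17)) = 480738 + 1/(4*(3/2 + (½)*(-17))*(-1 + (3/2 + (½)*(-17)))) = 480738 + 1/(4*(3/2 - 17/2)*(-1 + (3/2 - 17/2))) = 480738 + (¼)/(-7*(-1 - 7)) = 480738 + (¼)*(-⅐)/(-8) = 480738 + (¼)*(-⅐)*(-⅛) = 480738 + 1/224 = 107685313/224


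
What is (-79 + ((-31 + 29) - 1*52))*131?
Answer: -17423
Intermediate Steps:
(-79 + ((-31 + 29) - 1*52))*131 = (-79 + (-2 - 52))*131 = (-79 - 54)*131 = -133*131 = -17423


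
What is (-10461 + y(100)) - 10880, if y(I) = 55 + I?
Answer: -21186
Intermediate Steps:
(-10461 + y(100)) - 10880 = (-10461 + (55 + 100)) - 10880 = (-10461 + 155) - 10880 = -10306 - 10880 = -21186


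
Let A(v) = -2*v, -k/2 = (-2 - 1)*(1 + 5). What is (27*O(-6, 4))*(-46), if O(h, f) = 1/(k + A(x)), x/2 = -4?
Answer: -621/26 ≈ -23.885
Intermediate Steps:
x = -8 (x = 2*(-4) = -8)
k = 36 (k = -2*(-2 - 1)*(1 + 5) = -(-6)*6 = -2*(-18) = 36)
O(h, f) = 1/52 (O(h, f) = 1/(36 - 2*(-8)) = 1/(36 + 16) = 1/52)
(27*O(-6, 4))*(-46) = (27*(1/52))*(-46) = (27/52)*(-46) = -621/26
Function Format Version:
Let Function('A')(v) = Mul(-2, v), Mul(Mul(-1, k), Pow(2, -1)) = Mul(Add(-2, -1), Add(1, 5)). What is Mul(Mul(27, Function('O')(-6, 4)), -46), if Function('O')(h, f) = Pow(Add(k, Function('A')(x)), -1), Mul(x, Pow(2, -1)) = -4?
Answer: Rational(-621, 26) ≈ -23.885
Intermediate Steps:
x = -8 (x = Mul(2, -4) = -8)
k = 36 (k = Mul(-2, Mul(Add(-2, -1), Add(1, 5))) = Mul(-2, Mul(-3, 6)) = Mul(-2, -18) = 36)
Function('O')(h, f) = Rational(1, 52) (Function('O')(h, f) = Pow(Add(36, Mul(-2, -8)), -1) = Pow(Add(36, 16), -1) = Pow(52, -1) = Rational(1, 52))
Mul(Mul(27, Function('O')(-6, 4)), -46) = Mul(Mul(27, Rational(1, 52)), -46) = Mul(Rational(27, 52), -46) = Rational(-621, 26)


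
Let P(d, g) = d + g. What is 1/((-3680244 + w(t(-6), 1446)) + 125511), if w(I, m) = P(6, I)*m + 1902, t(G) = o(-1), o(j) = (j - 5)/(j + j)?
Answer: -1/3539817 ≈ -2.8250e-7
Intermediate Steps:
o(j) = (-5 + j)/(2*j) (o(j) = (-5 + j)/((2*j)) = (-5 + j)*(1/(2*j)) = (-5 + j)/(2*j))
t(G) = 3 (t(G) = (1/2)*(-5 - 1)/(-1) = (1/2)*(-1)*(-6) = 3)
w(I, m) = 1902 + m*(6 + I) (w(I, m) = (6 + I)*m + 1902 = m*(6 + I) + 1902 = 1902 + m*(6 + I))
1/((-3680244 + w(t(-6), 1446)) + 125511) = 1/((-3680244 + (1902 + 1446*(6 + 3))) + 125511) = 1/((-3680244 + (1902 + 1446*9)) + 125511) = 1/((-3680244 + (1902 + 13014)) + 125511) = 1/((-3680244 + 14916) + 125511) = 1/(-3665328 + 125511) = 1/(-3539817) = -1/3539817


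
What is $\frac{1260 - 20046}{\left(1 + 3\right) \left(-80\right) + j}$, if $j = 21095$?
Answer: $- \frac{6262}{6925} \approx -0.90426$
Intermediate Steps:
$\frac{1260 - 20046}{\left(1 + 3\right) \left(-80\right) + j} = \frac{1260 - 20046}{\left(1 + 3\right) \left(-80\right) + 21095} = - \frac{18786}{4 \left(-80\right) + 21095} = - \frac{18786}{-320 + 21095} = - \frac{18786}{20775} = \left(-18786\right) \frac{1}{20775} = - \frac{6262}{6925}$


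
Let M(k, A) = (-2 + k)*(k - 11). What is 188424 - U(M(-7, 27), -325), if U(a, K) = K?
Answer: 188749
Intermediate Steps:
M(k, A) = (-11 + k)*(-2 + k) (M(k, A) = (-2 + k)*(-11 + k) = (-11 + k)*(-2 + k))
188424 - U(M(-7, 27), -325) = 188424 - 1*(-325) = 188424 + 325 = 188749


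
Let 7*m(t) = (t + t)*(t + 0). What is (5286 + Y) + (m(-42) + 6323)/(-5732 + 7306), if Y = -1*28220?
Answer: -36091289/1574 ≈ -22930.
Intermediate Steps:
Y = -28220
m(t) = 2*t**2/7 (m(t) = ((t + t)*(t + 0))/7 = ((2*t)*t)/7 = (2*t**2)/7 = 2*t**2/7)
(5286 + Y) + (m(-42) + 6323)/(-5732 + 7306) = (5286 - 28220) + ((2/7)*(-42)**2 + 6323)/(-5732 + 7306) = -22934 + ((2/7)*1764 + 6323)/1574 = -22934 + (504 + 6323)*(1/1574) = -22934 + 6827*(1/1574) = -22934 + 6827/1574 = -36091289/1574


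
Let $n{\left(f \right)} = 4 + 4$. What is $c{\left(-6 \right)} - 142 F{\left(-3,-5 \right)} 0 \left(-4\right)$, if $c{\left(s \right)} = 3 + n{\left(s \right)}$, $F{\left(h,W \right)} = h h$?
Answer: $11$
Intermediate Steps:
$F{\left(h,W \right)} = h^{2}$
$n{\left(f \right)} = 8$
$c{\left(s \right)} = 11$ ($c{\left(s \right)} = 3 + 8 = 11$)
$c{\left(-6 \right)} - 142 F{\left(-3,-5 \right)} 0 \left(-4\right) = 11 - 142 \left(-3\right)^{2} \cdot 0 \left(-4\right) = 11 - 142 \cdot 9 \cdot 0 \left(-4\right) = 11 - 142 \cdot 0 \left(-4\right) = 11 - 0 = 11 + 0 = 11$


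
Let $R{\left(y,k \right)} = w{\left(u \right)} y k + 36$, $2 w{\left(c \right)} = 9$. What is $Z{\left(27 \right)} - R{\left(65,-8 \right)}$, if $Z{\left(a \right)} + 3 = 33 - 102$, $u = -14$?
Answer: $2232$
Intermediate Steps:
$w{\left(c \right)} = \frac{9}{2}$ ($w{\left(c \right)} = \frac{1}{2} \cdot 9 = \frac{9}{2}$)
$Z{\left(a \right)} = -72$ ($Z{\left(a \right)} = -3 + \left(33 - 102\right) = -3 - 69 = -72$)
$R{\left(y,k \right)} = 36 + \frac{9 k y}{2}$ ($R{\left(y,k \right)} = \frac{9 y}{2} k + 36 = \frac{9 k y}{2} + 36 = 36 + \frac{9 k y}{2}$)
$Z{\left(27 \right)} - R{\left(65,-8 \right)} = -72 - \left(36 + \frac{9}{2} \left(-8\right) 65\right) = -72 - \left(36 - 2340\right) = -72 - -2304 = -72 + 2304 = 2232$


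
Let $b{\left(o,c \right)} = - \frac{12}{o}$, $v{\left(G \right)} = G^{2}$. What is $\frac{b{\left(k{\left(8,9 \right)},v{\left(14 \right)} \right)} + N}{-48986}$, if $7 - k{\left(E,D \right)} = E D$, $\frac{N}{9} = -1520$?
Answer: $\frac{444594}{1592045} \approx 0.27926$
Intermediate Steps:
$N = -13680$ ($N = 9 \left(-1520\right) = -13680$)
$k{\left(E,D \right)} = 7 - D E$ ($k{\left(E,D \right)} = 7 - E D = 7 - D E$)
$\frac{b{\left(k{\left(8,9 \right)},v{\left(14 \right)} \right)} + N}{-48986} = \frac{- \frac{12}{7 - 9 \cdot 8} - 13680}{-48986} = \left(- \frac{12}{7 - 72} - 13680\right) \left(- \frac{1}{48986}\right) = \left(- \frac{12}{-65} - 13680\right) \left(- \frac{1}{48986}\right) = \left(\left(-12\right) \left(- \frac{1}{65}\right) - 13680\right) \left(- \frac{1}{48986}\right) = \left(\frac{12}{65} - 13680\right) \left(- \frac{1}{48986}\right) = \left(- \frac{889188}{65}\right) \left(- \frac{1}{48986}\right) = \frac{444594}{1592045}$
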